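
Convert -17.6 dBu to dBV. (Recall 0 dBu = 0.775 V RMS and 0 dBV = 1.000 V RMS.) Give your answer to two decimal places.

-19.81 dBV

The offset between the scales is 20·log₁₀(0.775/1.000) = −2.214 dB.
So dBV = -17.6 − 2.214 = -19.81 dBV.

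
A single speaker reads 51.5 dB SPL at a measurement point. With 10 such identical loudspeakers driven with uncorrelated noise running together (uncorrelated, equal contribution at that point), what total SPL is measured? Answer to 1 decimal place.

10 equal incoherent sources raise the level by 10·log₁₀(10) = 10.00 dB.
L_total = 51.5 + 10.00 = 61.5 dB SPL.

61.5 dB SPL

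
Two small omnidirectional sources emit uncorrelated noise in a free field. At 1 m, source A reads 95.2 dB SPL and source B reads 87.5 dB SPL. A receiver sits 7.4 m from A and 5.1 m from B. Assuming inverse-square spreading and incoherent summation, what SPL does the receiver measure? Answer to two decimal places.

79.14 dB SPL

At the listener: L_A = 95.2 − 20·log₁₀(7.4) = 77.815 dB; L_B = 87.5 − 20·log₁₀(5.1) = 73.349 dB.
Combined: 10·log₁₀(10^(77.815/10)+10^(73.349/10)) = 79.14 dB SPL.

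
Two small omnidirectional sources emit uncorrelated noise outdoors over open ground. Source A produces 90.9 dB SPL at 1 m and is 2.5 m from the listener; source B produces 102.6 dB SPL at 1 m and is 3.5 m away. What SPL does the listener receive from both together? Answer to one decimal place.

At the listener: L_A = 90.9 − 20·log₁₀(2.5) = 82.94 dB; L_B = 102.6 − 20·log₁₀(3.5) = 91.72 dB.
Combined: 10·log₁₀(10^(82.94/10)+10^(91.72/10)) = 92.3 dB SPL.

92.3 dB SPL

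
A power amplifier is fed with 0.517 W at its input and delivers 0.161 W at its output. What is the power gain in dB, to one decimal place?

-5.1 dB

Power is a power quantity, so gain = 10·log₁₀(P_out/P_in).
10·log₁₀(0.161/0.517) = 10·log₁₀(0.3114) = -5.1 dB.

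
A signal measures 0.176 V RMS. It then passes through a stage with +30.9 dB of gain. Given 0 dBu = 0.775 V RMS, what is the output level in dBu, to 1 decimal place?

Input level: 20·log₁₀(0.176/0.775) = -12.88 dBu.
Output: -12.88 + 30.9 = +18.0 dBu.

+18.0 dBu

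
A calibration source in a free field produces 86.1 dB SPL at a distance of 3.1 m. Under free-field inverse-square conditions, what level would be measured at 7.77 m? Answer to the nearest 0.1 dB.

Inverse-square spreading gives ΔL = −20·log₁₀(d₂/d₁).
ΔL = −20·log₁₀(7.77/3.1) = -7.98 dB, so L₂ = 86.1 + (-7.98) = 78.1 dB SPL.

78.1 dB SPL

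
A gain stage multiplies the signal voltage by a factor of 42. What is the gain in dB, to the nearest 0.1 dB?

32.5 dB

Voltage ratio → dB uses the 20·log₁₀ form:
20·log₁₀(42) = 32.5 dB.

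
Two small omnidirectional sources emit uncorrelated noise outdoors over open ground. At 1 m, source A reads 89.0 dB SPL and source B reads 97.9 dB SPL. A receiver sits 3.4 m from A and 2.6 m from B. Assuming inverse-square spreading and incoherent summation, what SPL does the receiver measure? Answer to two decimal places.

At the listener: L_A = 89.0 − 20·log₁₀(3.4) = 78.370 dB; L_B = 97.9 − 20·log₁₀(2.6) = 89.601 dB.
Combined: 10·log₁₀(10^(78.370/10)+10^(89.601/10)) = 89.92 dB SPL.

89.92 dB SPL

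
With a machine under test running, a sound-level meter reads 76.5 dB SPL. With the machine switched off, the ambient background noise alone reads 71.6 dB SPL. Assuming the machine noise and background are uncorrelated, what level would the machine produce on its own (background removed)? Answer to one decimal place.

Remove the background by subtracting linear intensities:
L_src = 10·log₁₀(10^(76.5/10) − 10^(71.6/10)) = 10·log₁₀(30210000) = 74.8 dB SPL.

74.8 dB SPL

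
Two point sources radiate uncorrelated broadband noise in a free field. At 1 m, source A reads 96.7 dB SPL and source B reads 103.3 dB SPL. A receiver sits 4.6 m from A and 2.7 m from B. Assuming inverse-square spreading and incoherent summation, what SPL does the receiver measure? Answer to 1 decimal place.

At the listener: L_A = 96.7 − 20·log₁₀(4.6) = 83.44 dB; L_B = 103.3 − 20·log₁₀(2.7) = 94.67 dB.
Combined: 10·log₁₀(10^(83.44/10)+10^(94.67/10)) = 95.0 dB SPL.

95.0 dB SPL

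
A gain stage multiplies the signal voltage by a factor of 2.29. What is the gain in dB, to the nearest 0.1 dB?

7.2 dB

For a voltage ratio, dB = 20·log₁₀(V₂/V₁).
20·log₁₀(2.29) = 7.2 dB.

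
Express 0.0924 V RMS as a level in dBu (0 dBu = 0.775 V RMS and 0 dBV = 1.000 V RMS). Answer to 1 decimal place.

dBu = 20·log₁₀(V / 0.775 V).
20·log₁₀(0.0924/0.775) = -18.5 dBu.

-18.5 dBu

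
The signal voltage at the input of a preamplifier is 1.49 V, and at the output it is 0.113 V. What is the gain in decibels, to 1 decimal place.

-22.4 dB

Voltage ratio → dB uses the 20·log₁₀ form:
20·log₁₀(0.113/1.49) = 20·log₁₀(0.07584) = -22.4 dB.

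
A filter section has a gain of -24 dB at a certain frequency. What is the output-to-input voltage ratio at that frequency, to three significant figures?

Voltage ratio = 10^(dB/20).
10^(-24/20) = 10^(-1.200) = 0.0631.

0.0631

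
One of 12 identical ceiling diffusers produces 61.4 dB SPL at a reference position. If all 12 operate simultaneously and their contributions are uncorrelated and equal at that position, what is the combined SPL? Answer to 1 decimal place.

12 equal incoherent sources raise the level by 10·log₁₀(12) = 10.79 dB.
L_total = 61.4 + 10.79 = 72.2 dB SPL.

72.2 dB SPL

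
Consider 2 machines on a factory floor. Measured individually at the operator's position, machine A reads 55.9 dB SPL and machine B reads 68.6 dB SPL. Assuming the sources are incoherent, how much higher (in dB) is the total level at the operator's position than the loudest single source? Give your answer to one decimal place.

Add the sources as powers (linear), then convert back to dB:
L_total = 10·log₁₀(10^(55.9/10) + 10^(68.6/10)) = 68.83 dB SPL.
Excess over the loudest (68.6 dB): 68.83 − 68.6 = 0.2 dB.

0.2 dB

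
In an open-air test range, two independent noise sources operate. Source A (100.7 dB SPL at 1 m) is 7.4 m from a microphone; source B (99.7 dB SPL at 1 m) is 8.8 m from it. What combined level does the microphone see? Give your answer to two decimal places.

At the listener: L_A = 100.7 − 20·log₁₀(7.4) = 83.315 dB; L_B = 99.7 − 20·log₁₀(8.8) = 80.810 dB.
Combined: 10·log₁₀(10^(83.315/10)+10^(80.810/10)) = 85.25 dB SPL.

85.25 dB SPL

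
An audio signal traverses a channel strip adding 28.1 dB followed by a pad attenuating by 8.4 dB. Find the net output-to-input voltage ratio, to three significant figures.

9.66

Net gain = 28.1 + (−8.4) = 19.7 dB.
Voltage ratio = 10^(19.7/20) = 9.66.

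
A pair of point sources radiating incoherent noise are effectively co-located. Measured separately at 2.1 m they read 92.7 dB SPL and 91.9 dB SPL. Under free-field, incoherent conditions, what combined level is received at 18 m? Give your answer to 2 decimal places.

Combined at 2.1 m: 10·log₁₀(10^(92.7/10)+10^(91.9/10)) = 95.329 dB SPL.
Then apply −20·log₁₀(18/2.1) = -18.661 dB → 76.67 dB SPL.

76.67 dB SPL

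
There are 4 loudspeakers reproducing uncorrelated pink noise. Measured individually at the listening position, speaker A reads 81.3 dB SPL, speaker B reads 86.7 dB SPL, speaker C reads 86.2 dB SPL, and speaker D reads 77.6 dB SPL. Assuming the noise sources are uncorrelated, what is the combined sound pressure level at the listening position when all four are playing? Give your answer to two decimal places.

Add the sources as powers (linear), then convert back to dB:
L_total = 10·log₁₀(10^(81.3/10) + 10^(86.7/10) + 10^(86.2/10) + 10^(77.6/10)) = 10·log₁₀(1077000000) = 90.32 dB SPL.

90.32 dB SPL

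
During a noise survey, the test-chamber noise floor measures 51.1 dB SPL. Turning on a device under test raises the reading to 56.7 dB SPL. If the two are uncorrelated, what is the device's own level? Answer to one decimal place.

55.3 dB SPL

Subtract intensities: L_src = 10·log₁₀(10^(L_total/10) − 10^(L_bg/10)).
L_src = 10·log₁₀(10^(56.7/10) − 10^(51.1/10)) = 10·log₁₀(338900) = 55.3 dB SPL.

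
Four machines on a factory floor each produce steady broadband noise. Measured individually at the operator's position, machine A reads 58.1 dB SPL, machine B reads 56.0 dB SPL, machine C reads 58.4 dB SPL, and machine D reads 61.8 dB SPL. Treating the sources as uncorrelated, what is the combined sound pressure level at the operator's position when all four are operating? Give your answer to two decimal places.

Uncorrelated sources add in intensity (power), not in dB.
L_total = 10·log₁₀(10^(58.1/10) + 10^(56.0/10) + 10^(58.4/10) + 10^(61.8/10)) = 10·log₁₀(3249000) = 65.12 dB SPL.

65.12 dB SPL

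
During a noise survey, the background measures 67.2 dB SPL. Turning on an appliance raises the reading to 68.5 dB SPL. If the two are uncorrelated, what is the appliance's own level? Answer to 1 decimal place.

62.6 dB SPL

Subtract intensities: L_src = 10·log₁₀(10^(L_total/10) − 10^(L_bg/10)).
L_src = 10·log₁₀(10^(68.5/10) − 10^(67.2/10)) = 10·log₁₀(1831000) = 62.6 dB SPL.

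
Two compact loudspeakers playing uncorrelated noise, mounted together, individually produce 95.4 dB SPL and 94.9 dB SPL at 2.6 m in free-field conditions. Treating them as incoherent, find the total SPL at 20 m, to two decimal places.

80.45 dB SPL

Combined at 2.6 m: 10·log₁₀(10^(95.4/10)+10^(94.9/10)) = 98.167 dB SPL.
Then apply −20·log₁₀(20/2.6) = -17.721 dB → 80.45 dB SPL.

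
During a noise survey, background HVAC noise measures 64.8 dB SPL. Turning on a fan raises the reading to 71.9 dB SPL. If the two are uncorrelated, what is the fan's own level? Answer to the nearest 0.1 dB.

Subtract intensities: L_src = 10·log₁₀(10^(L_total/10) − 10^(L_bg/10)).
L_src = 10·log₁₀(10^(71.9/10) − 10^(64.8/10)) = 10·log₁₀(12470000) = 71.0 dB SPL.

71.0 dB SPL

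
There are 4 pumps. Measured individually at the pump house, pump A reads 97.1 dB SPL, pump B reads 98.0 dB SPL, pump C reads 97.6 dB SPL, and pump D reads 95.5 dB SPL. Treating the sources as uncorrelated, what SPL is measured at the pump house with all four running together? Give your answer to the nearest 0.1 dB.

103.2 dB SPL

Incoherent sources sum as intensities:
L_total = 10·log₁₀(10^(97.1/10) + 10^(98.0/10) + 10^(97.6/10) + 10^(95.5/10)) = 10·log₁₀(20741000000) = 103.2 dB SPL.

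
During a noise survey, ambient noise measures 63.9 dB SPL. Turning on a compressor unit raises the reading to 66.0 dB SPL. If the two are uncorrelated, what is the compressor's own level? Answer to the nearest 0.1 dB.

61.8 dB SPL

Background correction is a power subtraction:
L_src = 10·log₁₀(10^(66.0/10) − 10^(63.9/10)) = 10·log₁₀(1526000) = 61.8 dB SPL.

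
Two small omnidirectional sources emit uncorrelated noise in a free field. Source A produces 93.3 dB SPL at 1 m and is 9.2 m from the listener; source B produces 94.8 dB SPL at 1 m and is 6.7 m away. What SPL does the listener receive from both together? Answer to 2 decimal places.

At the listener: L_A = 93.3 − 20·log₁₀(9.2) = 74.024 dB; L_B = 94.8 − 20·log₁₀(6.7) = 78.279 dB.
Combined: 10·log₁₀(10^(74.024/10)+10^(78.279/10)) = 79.66 dB SPL.

79.66 dB SPL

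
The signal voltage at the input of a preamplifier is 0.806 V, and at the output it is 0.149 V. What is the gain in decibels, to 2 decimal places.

-14.66 dB

Voltage is an amplitude quantity, so gain = 20·log₁₀(V_out/V_in).
20·log₁₀(0.149/0.806) = 20·log₁₀(0.1849) = -14.66 dB.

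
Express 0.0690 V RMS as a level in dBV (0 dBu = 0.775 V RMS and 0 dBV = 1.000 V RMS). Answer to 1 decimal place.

dBV = 20·log₁₀(V / 1.000 V).
20·log₁₀(0.0690/1.000) = -23.2 dBV.

-23.2 dBV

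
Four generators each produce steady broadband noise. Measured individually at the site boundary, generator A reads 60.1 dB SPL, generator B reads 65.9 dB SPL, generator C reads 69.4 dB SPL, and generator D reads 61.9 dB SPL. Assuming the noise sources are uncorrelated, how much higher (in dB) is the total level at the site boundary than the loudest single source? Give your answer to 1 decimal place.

Add the sources as powers (linear), then convert back to dB:
L_total = 10·log₁₀(10^(60.1/10) + 10^(65.9/10) + 10^(69.4/10) + 10^(61.9/10)) = 71.81 dB SPL.
Excess over the loudest (69.4 dB): 71.81 − 69.4 = 2.4 dB.

2.4 dB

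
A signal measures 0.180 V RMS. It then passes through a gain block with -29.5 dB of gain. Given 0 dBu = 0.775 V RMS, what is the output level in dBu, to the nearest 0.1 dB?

-42.2 dBu

Input level: 20·log₁₀(0.180/0.775) = -12.68 dBu.
Output: -12.68 − 29.5 = -42.2 dBu.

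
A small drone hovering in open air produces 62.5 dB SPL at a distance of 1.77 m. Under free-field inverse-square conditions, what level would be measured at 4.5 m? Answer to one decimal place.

54.4 dB SPL

For a point source in a free field, ΔL = −20·log₁₀(d₂/d₁).
ΔL = −20·log₁₀(4.5/1.77) = -8.10 dB, so L₂ = 62.5 + (-8.10) = 54.4 dB SPL.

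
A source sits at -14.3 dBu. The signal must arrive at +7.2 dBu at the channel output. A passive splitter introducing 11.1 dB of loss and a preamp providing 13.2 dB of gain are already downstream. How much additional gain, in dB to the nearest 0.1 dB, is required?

19.4 dB

The required make-up gain is the shortfall in the dB sum.
G = +7.2 − (-14.3) + 11.1 − 13.2 = 19.4 dB.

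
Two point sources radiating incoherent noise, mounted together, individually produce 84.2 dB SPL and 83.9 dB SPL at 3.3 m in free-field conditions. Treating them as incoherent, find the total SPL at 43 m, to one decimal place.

Combined at 3.3 m: 10·log₁₀(10^(84.2/10)+10^(83.9/10)) = 87.06 dB SPL.
Then apply −20·log₁₀(43/3.3) = -22.30 dB → 64.8 dB SPL.

64.8 dB SPL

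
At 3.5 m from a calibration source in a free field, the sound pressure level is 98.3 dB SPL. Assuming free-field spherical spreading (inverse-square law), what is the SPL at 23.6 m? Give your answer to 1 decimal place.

Inverse-square spreading gives ΔL = −20·log₁₀(d₂/d₁).
ΔL = −20·log₁₀(23.6/3.5) = -16.58 dB, so L₂ = 98.3 + (-16.58) = 81.7 dB SPL.

81.7 dB SPL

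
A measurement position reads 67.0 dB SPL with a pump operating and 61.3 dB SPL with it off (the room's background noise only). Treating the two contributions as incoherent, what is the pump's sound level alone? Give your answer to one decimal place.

Subtract intensities: L_src = 10·log₁₀(10^(L_total/10) − 10^(L_bg/10)).
L_src = 10·log₁₀(10^(67.0/10) − 10^(61.3/10)) = 10·log₁₀(3663000) = 65.6 dB SPL.

65.6 dB SPL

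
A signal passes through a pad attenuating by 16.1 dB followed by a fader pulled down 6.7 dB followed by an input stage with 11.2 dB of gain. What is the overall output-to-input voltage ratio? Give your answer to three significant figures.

0.263

Net gain = (−16.1) + (−6.7) + 11.2 = -11.6 dB.
Voltage ratio = 10^(-11.6/20) = 0.263.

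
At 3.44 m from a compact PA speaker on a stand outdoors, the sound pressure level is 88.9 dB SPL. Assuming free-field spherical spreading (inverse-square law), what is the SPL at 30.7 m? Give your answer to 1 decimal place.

69.9 dB SPL

Inverse-square spreading gives ΔL = −20·log₁₀(d₂/d₁).
ΔL = −20·log₁₀(30.7/3.44) = -19.01 dB, so L₂ = 88.9 + (-19.01) = 69.9 dB SPL.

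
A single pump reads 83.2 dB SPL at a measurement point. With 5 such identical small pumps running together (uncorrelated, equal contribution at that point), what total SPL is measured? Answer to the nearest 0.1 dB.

90.2 dB SPL

5 equal incoherent sources raise the level by 10·log₁₀(5) = 6.99 dB.
L_total = 83.2 + 6.99 = 90.2 dB SPL.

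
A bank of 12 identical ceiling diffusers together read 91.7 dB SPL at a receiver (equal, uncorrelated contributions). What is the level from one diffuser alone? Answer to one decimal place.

12 equal incoherent sources add 10·log₁₀(12) = 10.79 dB over one source.
L_one = 91.7 − 10.79 = 80.9 dB SPL.

80.9 dB SPL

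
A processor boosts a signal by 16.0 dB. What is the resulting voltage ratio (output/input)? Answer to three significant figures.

Voltage ratio = 10^(dB/20).
10^(16.0/20) = 10^(0.8000) = 6.31.

6.31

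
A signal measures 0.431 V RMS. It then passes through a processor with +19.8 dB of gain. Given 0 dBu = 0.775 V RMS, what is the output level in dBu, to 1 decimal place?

+14.7 dBu

Input level: 20·log₁₀(0.431/0.775) = -5.10 dBu.
Output: -5.10 + 19.8 = +14.7 dBu.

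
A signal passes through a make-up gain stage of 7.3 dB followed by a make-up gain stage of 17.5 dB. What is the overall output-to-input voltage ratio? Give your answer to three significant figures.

17.4

Net gain = 7.3 + 17.5 = 24.8 dB.
Voltage ratio = 10^(24.8/20) = 17.4.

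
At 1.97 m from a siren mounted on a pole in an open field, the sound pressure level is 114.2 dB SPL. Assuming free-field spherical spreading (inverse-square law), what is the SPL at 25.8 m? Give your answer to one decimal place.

91.9 dB SPL

Inverse-square spreading gives ΔL = −20·log₁₀(d₂/d₁).
ΔL = −20·log₁₀(25.8/1.97) = -22.34 dB, so L₂ = 114.2 + (-22.34) = 91.9 dB SPL.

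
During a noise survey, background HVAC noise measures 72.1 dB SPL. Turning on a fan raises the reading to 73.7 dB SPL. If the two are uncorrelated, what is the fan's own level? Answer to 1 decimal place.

Background correction is a power subtraction:
L_src = 10·log₁₀(10^(73.7/10) − 10^(72.1/10)) = 10·log₁₀(7224000) = 68.6 dB SPL.

68.6 dB SPL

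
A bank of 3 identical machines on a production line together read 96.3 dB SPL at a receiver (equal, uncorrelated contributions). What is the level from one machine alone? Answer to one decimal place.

91.5 dB SPL

3 equal incoherent sources add 10·log₁₀(3) = 4.77 dB over one source.
L_one = 96.3 − 4.77 = 91.5 dB SPL.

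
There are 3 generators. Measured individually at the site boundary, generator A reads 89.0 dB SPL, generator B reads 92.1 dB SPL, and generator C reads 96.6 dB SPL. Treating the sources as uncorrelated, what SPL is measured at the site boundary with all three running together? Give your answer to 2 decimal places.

98.44 dB SPL

Incoherent sources sum as intensities:
L_total = 10·log₁₀(10^(89.0/10) + 10^(92.1/10) + 10^(96.6/10)) = 10·log₁₀(6987000000) = 98.44 dB SPL.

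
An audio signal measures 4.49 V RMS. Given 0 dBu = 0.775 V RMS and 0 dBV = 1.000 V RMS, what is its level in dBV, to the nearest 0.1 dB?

dBV = 20·log₁₀(V / 1.000 V).
20·log₁₀(4.49/1.000) = +13.0 dBV.

+13.0 dBV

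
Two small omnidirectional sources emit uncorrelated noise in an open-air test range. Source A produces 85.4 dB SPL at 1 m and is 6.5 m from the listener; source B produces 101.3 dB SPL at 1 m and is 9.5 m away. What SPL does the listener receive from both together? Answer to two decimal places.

81.98 dB SPL

At the listener: L_A = 85.4 − 20·log₁₀(6.5) = 69.142 dB; L_B = 101.3 − 20·log₁₀(9.5) = 81.746 dB.
Combined: 10·log₁₀(10^(69.142/10)+10^(81.746/10)) = 81.98 dB SPL.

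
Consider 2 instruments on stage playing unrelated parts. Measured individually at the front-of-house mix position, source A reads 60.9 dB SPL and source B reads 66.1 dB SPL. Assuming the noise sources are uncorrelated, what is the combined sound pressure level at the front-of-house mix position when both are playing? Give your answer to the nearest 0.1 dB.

67.2 dB SPL

Incoherent sources sum as intensities:
L_total = 10·log₁₀(10^(60.9/10) + 10^(66.1/10)) = 10·log₁₀(5304000) = 67.2 dB SPL.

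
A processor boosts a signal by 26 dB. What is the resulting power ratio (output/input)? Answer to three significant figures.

Power ratio = 10^(dB/10).
10^(26/10) = 10^(2.600) = 398.

398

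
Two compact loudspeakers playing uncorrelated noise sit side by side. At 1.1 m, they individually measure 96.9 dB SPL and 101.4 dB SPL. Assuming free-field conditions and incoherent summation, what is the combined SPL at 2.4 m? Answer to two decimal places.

Combined at 1.1 m: 10·log₁₀(10^(96.9/10)+10^(101.4/10)) = 102.719 dB SPL.
Then apply −20·log₁₀(2.4/1.1) = -6.776 dB → 95.94 dB SPL.

95.94 dB SPL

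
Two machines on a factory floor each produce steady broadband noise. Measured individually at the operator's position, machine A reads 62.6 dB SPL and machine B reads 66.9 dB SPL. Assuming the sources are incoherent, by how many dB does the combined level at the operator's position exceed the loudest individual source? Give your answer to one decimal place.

Uncorrelated sources add in intensity (power), not in dB.
L_total = 10·log₁₀(10^(62.6/10) + 10^(66.9/10)) = 68.27 dB SPL.
Excess over the loudest (66.9 dB): 68.27 − 66.9 = 1.4 dB.

1.4 dB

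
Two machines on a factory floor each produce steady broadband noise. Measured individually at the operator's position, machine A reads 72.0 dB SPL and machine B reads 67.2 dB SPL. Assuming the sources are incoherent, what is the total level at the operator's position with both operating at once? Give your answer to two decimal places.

73.24 dB SPL

Uncorrelated sources add in intensity (power), not in dB.
L_total = 10·log₁₀(10^(72.0/10) + 10^(67.2/10)) = 10·log₁₀(21100000) = 73.24 dB SPL.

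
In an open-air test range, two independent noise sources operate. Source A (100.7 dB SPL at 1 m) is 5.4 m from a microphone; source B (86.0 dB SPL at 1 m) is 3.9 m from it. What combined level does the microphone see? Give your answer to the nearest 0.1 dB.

At the listener: L_A = 100.7 − 20·log₁₀(5.4) = 86.05 dB; L_B = 86.0 − 20·log₁₀(3.9) = 74.18 dB.
Combined: 10·log₁₀(10^(86.05/10)+10^(74.18/10)) = 86.3 dB SPL.

86.3 dB SPL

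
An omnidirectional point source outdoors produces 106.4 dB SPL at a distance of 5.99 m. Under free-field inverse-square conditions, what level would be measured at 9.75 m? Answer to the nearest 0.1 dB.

For a point source in a free field, ΔL = −20·log₁₀(d₂/d₁).
ΔL = −20·log₁₀(9.75/5.99) = -4.23 dB, so L₂ = 106.4 + (-4.23) = 102.2 dB SPL.

102.2 dB SPL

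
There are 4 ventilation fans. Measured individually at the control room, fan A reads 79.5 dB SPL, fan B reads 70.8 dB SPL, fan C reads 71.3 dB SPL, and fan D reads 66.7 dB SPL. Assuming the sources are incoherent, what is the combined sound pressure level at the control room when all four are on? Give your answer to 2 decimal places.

Uncorrelated sources add in intensity (power), not in dB.
L_total = 10·log₁₀(10^(79.5/10) + 10^(70.8/10) + 10^(71.3/10) + 10^(66.7/10)) = 10·log₁₀(119300000) = 80.77 dB SPL.

80.77 dB SPL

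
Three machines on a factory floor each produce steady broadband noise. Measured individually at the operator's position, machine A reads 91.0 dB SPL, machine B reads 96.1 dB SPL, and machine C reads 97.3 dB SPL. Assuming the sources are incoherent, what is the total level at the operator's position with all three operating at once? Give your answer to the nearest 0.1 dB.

Incoherent sources sum as intensities:
L_total = 10·log₁₀(10^(91.0/10) + 10^(96.1/10) + 10^(97.3/10)) = 10·log₁₀(10703000000) = 100.3 dB SPL.

100.3 dB SPL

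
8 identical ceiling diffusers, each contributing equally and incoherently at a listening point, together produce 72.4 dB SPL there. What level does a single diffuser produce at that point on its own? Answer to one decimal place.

63.4 dB SPL

8 equal incoherent sources add 10·log₁₀(8) = 9.03 dB over one source.
L_one = 72.4 − 9.03 = 63.4 dB SPL.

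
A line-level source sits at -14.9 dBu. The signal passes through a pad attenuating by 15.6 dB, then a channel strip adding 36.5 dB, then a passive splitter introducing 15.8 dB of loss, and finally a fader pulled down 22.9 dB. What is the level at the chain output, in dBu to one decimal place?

In dB, series stages simply add:
-14.9 − 15.6 + 36.5 − 15.8 − 22.9 = -32.7 dBu.

-32.7 dBu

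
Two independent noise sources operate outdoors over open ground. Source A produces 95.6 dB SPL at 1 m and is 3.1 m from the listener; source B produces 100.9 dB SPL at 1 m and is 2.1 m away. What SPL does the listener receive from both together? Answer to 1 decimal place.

95.0 dB SPL

At the listener: L_A = 95.6 − 20·log₁₀(3.1) = 85.77 dB; L_B = 100.9 − 20·log₁₀(2.1) = 94.46 dB.
Combined: 10·log₁₀(10^(85.77/10)+10^(94.46/10)) = 95.0 dB SPL.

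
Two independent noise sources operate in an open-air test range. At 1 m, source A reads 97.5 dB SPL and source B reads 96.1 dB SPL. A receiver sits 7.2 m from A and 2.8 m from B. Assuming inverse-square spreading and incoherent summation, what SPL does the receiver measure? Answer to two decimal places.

At the listener: L_A = 97.5 − 20·log₁₀(7.2) = 80.353 dB; L_B = 96.1 − 20·log₁₀(2.8) = 87.157 dB.
Combined: 10·log₁₀(10^(80.353/10)+10^(87.157/10)) = 87.98 dB SPL.

87.98 dB SPL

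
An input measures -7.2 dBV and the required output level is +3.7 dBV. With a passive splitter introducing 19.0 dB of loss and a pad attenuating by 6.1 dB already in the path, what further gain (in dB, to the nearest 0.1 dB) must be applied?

36.0 dB

The required make-up gain is the shortfall in the dB sum.
G = +3.7 − (-7.2) + 19.0 + 6.1 = 36.0 dB.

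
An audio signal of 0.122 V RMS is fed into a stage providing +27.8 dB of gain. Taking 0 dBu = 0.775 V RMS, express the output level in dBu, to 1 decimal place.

+11.7 dBu

Input level: 20·log₁₀(0.122/0.775) = -16.06 dBu.
Output: -16.06 + 27.8 = +11.7 dBu.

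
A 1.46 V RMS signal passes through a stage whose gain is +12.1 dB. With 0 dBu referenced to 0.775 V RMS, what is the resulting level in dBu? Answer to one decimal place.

+17.6 dBu

Input level: 20·log₁₀(1.46/0.775) = 5.50 dBu.
Output: 5.50 + 12.1 = +17.6 dBu.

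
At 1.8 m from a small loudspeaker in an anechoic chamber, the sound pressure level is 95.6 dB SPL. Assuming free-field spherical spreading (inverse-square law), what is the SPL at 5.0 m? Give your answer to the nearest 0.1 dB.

Inverse-square spreading gives ΔL = −20·log₁₀(d₂/d₁).
ΔL = −20·log₁₀(5.0/1.8) = -8.87 dB, so L₂ = 95.6 + (-8.87) = 86.7 dB SPL.

86.7 dB SPL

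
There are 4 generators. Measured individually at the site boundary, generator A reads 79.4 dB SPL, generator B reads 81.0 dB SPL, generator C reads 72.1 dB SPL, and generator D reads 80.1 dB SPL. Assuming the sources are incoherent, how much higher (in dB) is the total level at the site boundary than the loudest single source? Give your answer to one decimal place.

Add the sources as powers (linear), then convert back to dB:
L_total = 10·log₁₀(10^(79.4/10) + 10^(81.0/10) + 10^(72.1/10) + 10^(80.1/10)) = 85.21 dB SPL.
Excess over the loudest (81.0 dB): 85.21 − 81.0 = 4.2 dB.

4.2 dB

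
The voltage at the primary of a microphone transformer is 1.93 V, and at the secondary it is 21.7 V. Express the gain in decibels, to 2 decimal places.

For a voltage ratio, dB = 20·log₁₀(V₂/V₁).
20·log₁₀(21.7/1.93) = 20·log₁₀(11.24) = 21.02 dB.

21.02 dB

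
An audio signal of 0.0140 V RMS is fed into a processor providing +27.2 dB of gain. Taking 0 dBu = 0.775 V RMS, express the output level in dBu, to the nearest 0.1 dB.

Input level: 20·log₁₀(0.0140/0.775) = -34.86 dBu.
Output: -34.86 + 27.2 = -7.7 dBu.

-7.7 dBu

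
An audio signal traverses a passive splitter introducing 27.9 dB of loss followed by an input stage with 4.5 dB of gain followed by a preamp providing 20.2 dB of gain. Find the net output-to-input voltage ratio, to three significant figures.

Net gain = (−27.9) + 4.5 + 20.2 = -3.2 dB.
Voltage ratio = 10^(-3.2/20) = 0.692.

0.692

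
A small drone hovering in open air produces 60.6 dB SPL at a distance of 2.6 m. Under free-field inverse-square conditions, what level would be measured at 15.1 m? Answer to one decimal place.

45.3 dB SPL

Inverse-square spreading gives ΔL = −20·log₁₀(d₂/d₁).
ΔL = −20·log₁₀(15.1/2.6) = -15.28 dB, so L₂ = 60.6 + (-15.28) = 45.3 dB SPL.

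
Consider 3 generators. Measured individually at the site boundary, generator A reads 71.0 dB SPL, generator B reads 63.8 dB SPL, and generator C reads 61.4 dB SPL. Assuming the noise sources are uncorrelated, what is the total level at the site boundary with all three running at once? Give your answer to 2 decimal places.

Add the sources as powers (linear), then convert back to dB:
L_total = 10·log₁₀(10^(71.0/10) + 10^(63.8/10) + 10^(61.4/10)) = 10·log₁₀(16370000) = 72.14 dB SPL.

72.14 dB SPL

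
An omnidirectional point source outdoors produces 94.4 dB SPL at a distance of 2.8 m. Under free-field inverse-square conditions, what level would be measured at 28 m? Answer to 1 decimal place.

74.4 dB SPL

Free-field point source: level drops by 20·log₁₀ of the distance ratio.
ΔL = −20·log₁₀(28/2.8) = -20.00 dB, so L₂ = 94.4 + (-20.00) = 74.4 dB SPL.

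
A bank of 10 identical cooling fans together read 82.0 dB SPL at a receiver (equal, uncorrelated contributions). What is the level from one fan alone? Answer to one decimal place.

72.0 dB SPL

10 equal incoherent sources add 10·log₁₀(10) = 10.00 dB over one source.
L_one = 82.0 − 10.00 = 72.0 dB SPL.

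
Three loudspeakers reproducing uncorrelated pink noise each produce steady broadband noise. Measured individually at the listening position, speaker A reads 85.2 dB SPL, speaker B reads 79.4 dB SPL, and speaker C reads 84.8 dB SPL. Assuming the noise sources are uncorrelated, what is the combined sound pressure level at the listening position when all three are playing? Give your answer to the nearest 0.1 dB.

Incoherent sources sum as intensities:
L_total = 10·log₁₀(10^(85.2/10) + 10^(79.4/10) + 10^(84.8/10)) = 10·log₁₀(720200000) = 88.6 dB SPL.

88.6 dB SPL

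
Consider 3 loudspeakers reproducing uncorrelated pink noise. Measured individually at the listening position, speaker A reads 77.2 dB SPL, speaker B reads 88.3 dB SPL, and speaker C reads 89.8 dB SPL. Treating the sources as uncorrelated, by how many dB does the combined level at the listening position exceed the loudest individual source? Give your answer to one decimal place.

Uncorrelated sources add in intensity (power), not in dB.
L_total = 10·log₁₀(10^(77.2/10) + 10^(88.3/10) + 10^(89.8/10)) = 92.26 dB SPL.
Excess over the loudest (89.8 dB): 92.26 − 89.8 = 2.5 dB.

2.5 dB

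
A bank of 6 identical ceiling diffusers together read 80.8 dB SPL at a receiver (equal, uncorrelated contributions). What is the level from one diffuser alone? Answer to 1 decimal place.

6 equal incoherent sources add 10·log₁₀(6) = 7.78 dB over one source.
L_one = 80.8 − 7.78 = 73.0 dB SPL.

73.0 dB SPL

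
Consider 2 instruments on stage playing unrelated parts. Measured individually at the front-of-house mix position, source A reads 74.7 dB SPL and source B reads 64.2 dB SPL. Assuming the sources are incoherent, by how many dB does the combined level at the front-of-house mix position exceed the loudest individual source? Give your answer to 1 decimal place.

Uncorrelated sources add in intensity (power), not in dB.
L_total = 10·log₁₀(10^(74.7/10) + 10^(64.2/10)) = 75.07 dB SPL.
Excess over the loudest (74.7 dB): 75.07 − 74.7 = 0.4 dB.

0.4 dB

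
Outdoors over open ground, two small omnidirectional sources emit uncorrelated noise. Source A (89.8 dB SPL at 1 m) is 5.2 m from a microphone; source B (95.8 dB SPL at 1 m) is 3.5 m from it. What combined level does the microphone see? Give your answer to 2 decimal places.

85.39 dB SPL

At the listener: L_A = 89.8 − 20·log₁₀(5.2) = 75.480 dB; L_B = 95.8 − 20·log₁₀(3.5) = 84.919 dB.
Combined: 10·log₁₀(10^(75.480/10)+10^(84.919/10)) = 85.39 dB SPL.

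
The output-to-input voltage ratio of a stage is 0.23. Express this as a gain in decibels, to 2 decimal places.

Voltage is an amplitude quantity, so gain = 20·log₁₀(V_out/V_in).
20·log₁₀(0.23) = -12.77 dB.

-12.77 dB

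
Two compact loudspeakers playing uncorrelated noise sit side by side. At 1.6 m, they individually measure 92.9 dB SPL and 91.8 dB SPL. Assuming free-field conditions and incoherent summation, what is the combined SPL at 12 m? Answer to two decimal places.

Combined at 1.6 m: 10·log₁₀(10^(92.9/10)+10^(91.8/10)) = 95.395 dB SPL.
Then apply −20·log₁₀(12/1.6) = -17.501 dB → 77.89 dB SPL.

77.89 dB SPL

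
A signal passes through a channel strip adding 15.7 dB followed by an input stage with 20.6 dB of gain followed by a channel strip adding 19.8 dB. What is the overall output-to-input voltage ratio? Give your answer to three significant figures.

Net gain = 15.7 + 20.6 + 19.8 = 56.1 dB.
Voltage ratio = 10^(56.1/20) = 638.

638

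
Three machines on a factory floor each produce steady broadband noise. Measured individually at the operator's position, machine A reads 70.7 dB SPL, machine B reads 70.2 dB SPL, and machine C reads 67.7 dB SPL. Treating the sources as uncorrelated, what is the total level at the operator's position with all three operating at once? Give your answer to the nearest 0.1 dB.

Add the sources as powers (linear), then convert back to dB:
L_total = 10·log₁₀(10^(70.7/10) + 10^(70.2/10) + 10^(67.7/10)) = 10·log₁₀(28110000) = 74.5 dB SPL.

74.5 dB SPL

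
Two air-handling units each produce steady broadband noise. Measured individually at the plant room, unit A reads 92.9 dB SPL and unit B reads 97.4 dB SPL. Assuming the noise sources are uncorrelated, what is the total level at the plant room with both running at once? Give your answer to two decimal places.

Add the sources as powers (linear), then convert back to dB:
L_total = 10·log₁₀(10^(92.9/10) + 10^(97.4/10)) = 10·log₁₀(7445000000) = 98.72 dB SPL.

98.72 dB SPL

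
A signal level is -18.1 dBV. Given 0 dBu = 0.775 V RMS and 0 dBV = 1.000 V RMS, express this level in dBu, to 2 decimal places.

The offset between the scales is 20·log₁₀(0.775/1.000) = −2.214 dB.
So dBu = -18.1 + 2.214 = -15.89 dBu.

-15.89 dBu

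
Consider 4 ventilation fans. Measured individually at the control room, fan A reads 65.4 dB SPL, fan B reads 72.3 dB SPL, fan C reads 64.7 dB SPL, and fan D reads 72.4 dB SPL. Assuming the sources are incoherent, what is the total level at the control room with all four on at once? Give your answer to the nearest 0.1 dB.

Add the sources as powers (linear), then convert back to dB:
L_total = 10·log₁₀(10^(65.4/10) + 10^(72.3/10) + 10^(64.7/10) + 10^(72.4/10)) = 10·log₁₀(40780000) = 76.1 dB SPL.

76.1 dB SPL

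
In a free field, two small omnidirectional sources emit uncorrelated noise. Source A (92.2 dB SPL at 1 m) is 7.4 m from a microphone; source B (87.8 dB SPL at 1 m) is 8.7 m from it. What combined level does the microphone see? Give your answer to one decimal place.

75.8 dB SPL

At the listener: L_A = 92.2 − 20·log₁₀(7.4) = 74.82 dB; L_B = 87.8 − 20·log₁₀(8.7) = 69.01 dB.
Combined: 10·log₁₀(10^(74.82/10)+10^(69.01/10)) = 75.8 dB SPL.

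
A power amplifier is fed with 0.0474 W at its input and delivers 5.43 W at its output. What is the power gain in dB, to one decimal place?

20.6 dB

Power is a power quantity, so gain = 10·log₁₀(P_out/P_in).
10·log₁₀(5.43/0.0474) = 10·log₁₀(114.6) = 20.6 dB.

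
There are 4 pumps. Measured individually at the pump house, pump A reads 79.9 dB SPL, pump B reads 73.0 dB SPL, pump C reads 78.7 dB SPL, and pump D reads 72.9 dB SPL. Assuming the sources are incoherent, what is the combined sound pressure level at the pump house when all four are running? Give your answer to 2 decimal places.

83.25 dB SPL

Add the sources as powers (linear), then convert back to dB:
L_total = 10·log₁₀(10^(79.9/10) + 10^(73.0/10) + 10^(78.7/10) + 10^(72.9/10)) = 10·log₁₀(211300000) = 83.25 dB SPL.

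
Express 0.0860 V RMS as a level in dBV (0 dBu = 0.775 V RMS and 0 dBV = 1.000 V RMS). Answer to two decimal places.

dBV = 20·log₁₀(V / 1.000 V).
20·log₁₀(0.0860/1.000) = -21.31 dBV.

-21.31 dBV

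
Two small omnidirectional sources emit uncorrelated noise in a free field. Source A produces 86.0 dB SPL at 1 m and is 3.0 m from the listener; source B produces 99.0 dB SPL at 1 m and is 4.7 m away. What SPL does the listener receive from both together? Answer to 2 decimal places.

86.06 dB SPL

At the listener: L_A = 86.0 − 20·log₁₀(3.0) = 76.458 dB; L_B = 99.0 − 20·log₁₀(4.7) = 85.558 dB.
Combined: 10·log₁₀(10^(76.458/10)+10^(85.558/10)) = 86.06 dB SPL.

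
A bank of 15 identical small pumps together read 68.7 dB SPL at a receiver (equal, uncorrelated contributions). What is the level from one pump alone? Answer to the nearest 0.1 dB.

56.9 dB SPL

15 equal incoherent sources add 10·log₁₀(15) = 11.76 dB over one source.
L_one = 68.7 − 11.76 = 56.9 dB SPL.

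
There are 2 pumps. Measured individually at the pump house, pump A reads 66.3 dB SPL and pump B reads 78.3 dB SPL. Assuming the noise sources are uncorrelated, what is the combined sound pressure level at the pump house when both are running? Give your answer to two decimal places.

Incoherent sources sum as intensities:
L_total = 10·log₁₀(10^(66.3/10) + 10^(78.3/10)) = 10·log₁₀(71870000) = 78.57 dB SPL.

78.57 dB SPL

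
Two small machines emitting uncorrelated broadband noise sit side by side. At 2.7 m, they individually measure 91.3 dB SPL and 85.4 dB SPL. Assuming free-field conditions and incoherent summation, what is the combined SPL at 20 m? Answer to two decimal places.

Combined at 2.7 m: 10·log₁₀(10^(91.3/10)+10^(85.4/10)) = 92.293 dB SPL.
Then apply −20·log₁₀(20/2.7) = -17.393 dB → 74.90 dB SPL.

74.90 dB SPL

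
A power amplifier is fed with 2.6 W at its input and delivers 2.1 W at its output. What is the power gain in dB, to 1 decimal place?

Power ratio → dB uses the 10·log₁₀ form:
10·log₁₀(2.1/2.6) = 10·log₁₀(0.8077) = -0.9 dB.

-0.9 dB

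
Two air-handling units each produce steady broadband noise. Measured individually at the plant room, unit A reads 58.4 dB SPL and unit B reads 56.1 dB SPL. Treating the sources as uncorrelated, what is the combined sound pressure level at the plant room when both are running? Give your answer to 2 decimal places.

Incoherent sources sum as intensities:
L_total = 10·log₁₀(10^(58.4/10) + 10^(56.1/10)) = 10·log₁₀(1099000) = 60.41 dB SPL.

60.41 dB SPL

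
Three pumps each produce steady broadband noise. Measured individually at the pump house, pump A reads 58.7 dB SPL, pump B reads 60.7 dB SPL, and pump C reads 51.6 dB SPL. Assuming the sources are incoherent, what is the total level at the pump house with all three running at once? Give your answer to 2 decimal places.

Incoherent sources sum as intensities:
L_total = 10·log₁₀(10^(58.7/10) + 10^(60.7/10) + 10^(51.6/10)) = 10·log₁₀(2061000) = 63.14 dB SPL.

63.14 dB SPL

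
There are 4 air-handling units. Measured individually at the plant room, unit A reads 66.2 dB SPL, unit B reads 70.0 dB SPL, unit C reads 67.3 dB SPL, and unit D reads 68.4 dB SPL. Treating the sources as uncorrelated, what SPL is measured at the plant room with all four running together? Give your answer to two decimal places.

74.23 dB SPL

Uncorrelated sources add in intensity (power), not in dB.
L_total = 10·log₁₀(10^(66.2/10) + 10^(70.0/10) + 10^(67.3/10) + 10^(68.4/10)) = 10·log₁₀(26460000) = 74.23 dB SPL.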